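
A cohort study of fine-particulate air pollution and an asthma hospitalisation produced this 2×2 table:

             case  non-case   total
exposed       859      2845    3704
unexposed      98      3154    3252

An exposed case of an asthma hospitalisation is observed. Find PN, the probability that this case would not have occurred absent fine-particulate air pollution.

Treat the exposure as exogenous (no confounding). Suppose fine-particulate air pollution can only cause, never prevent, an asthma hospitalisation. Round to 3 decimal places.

PN ≈ 0.870

p₁ = P(outcome | exposed) = 859/3704 = 0.23191
p₀ = P(outcome | unexposed) = 98/3252 = 0.030135
Under exogeneity and monotonicity, PN = (p₁ − p₀)/p₁.
PN = (0.23191 − 0.030135) / 0.23191 ≈ 0.8701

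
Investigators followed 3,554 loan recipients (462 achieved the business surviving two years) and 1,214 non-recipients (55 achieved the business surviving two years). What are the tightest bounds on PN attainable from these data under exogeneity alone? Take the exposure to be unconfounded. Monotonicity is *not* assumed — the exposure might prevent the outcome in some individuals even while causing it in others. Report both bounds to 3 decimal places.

p₁ = P(outcome | exposed) = 462/3554 = 0.12999
p₀ = P(outcome | unexposed) = 55/1214 = 0.045305
Under exogeneity alone the bounds on PN are max{0,(p₁−p₀)/p₁} ≤ PN ≤ min{1,(1−p₀)/p₁}.
  lower = (p₁ − p₀)/p₁ = 0.08469 / 0.12999 ≈ 0.6515
  upper = min{1, (1 − p₀)/p₁} = 0.9547 / 0.12999 ≈ 7.3441 → capped at 1

0.651 ≤ PN ≤ 1.000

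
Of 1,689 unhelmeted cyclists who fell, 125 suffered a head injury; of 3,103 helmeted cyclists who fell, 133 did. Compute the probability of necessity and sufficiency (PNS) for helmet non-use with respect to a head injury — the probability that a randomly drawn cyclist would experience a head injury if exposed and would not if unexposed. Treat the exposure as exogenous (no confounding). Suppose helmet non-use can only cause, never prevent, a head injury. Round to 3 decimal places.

PNS ≈ 0.031

p₁ = P(outcome | exposed) = 125/1689 = 0.074008
p₀ = P(outcome | unexposed) = 133/3103 = 0.042862
Under exogeneity and monotonicity, PNS = p₁ − p₀.
PNS = 0.074008 − 0.042862 = 0.031147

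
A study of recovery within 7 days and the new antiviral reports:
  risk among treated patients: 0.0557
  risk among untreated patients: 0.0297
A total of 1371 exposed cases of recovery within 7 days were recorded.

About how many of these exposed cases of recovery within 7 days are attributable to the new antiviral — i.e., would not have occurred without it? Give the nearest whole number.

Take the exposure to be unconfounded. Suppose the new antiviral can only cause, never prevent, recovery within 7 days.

Let p₁ = 0.0557, p₀ = 0.0297.
PN = (p₁ − p₀)/p₁ = (0.0557 − 0.0297) / 0.0557 ≈ 0.46679.
Attributable cases ≈ PN × (exposed cases) = 0.46679 × 1371 ≈ 639.96.

about 640 cases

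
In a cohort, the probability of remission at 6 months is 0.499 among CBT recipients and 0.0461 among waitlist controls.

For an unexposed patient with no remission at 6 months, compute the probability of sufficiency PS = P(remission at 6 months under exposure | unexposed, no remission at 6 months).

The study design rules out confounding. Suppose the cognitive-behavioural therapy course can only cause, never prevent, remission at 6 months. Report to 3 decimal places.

Let p₁ = 0.499, p₀ = 0.0461.
Under exogeneity and monotonicity, PS = (p₁ − p₀) / (1 − p₀).
PS = (0.499 − 0.0461) / (1 − 0.0461) = 0.4529 / 0.9539 ≈ 0.4748

PS ≈ 0.475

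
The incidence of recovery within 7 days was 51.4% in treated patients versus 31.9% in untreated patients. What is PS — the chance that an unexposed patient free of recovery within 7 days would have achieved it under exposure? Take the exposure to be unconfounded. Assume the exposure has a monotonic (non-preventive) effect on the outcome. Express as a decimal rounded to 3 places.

PS ≈ 0.286

p₁ = 0.514, p₀ = 0.319.
Under exogeneity and monotonicity, PS = (p₁ − p₀) / (1 − p₀).
PS = (0.514 − 0.319) / (1 − 0.319) = 0.195 / 0.681 ≈ 0.2863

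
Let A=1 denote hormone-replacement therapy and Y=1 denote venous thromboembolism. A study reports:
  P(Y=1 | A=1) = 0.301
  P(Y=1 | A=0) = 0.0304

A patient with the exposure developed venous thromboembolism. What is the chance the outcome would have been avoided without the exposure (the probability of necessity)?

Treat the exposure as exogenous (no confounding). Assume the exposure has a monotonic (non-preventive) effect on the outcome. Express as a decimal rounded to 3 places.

Let p₁ = 0.301, p₀ = 0.0304.
Under exogeneity and monotonicity, PN = (p₁ − p₀) / p₁.
PN = (0.301 − 0.0304) / 0.301 = 0.2706 / 0.301 ≈ 0.8990

PN ≈ 0.899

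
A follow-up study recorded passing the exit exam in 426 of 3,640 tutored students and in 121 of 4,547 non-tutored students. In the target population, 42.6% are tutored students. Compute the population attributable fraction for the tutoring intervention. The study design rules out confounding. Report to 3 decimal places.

PAF ≈ 0.591

p₁ = P(outcome | exposed) = 426/3640 = 0.11703
p₀ = P(outcome | unexposed) = 121/4547 = 0.026611
Overall risk P(Y=1) = π·p₁ + (1−π)·p₀ = 0.426×0.11703 + 0.574×0.026611 = 0.065131.
Under exogeneity, PAF = [P(Y=1) − p₀] / P(Y=1).
PAF = (0.065131 − 0.026611) / 0.065131 ≈ 0.5914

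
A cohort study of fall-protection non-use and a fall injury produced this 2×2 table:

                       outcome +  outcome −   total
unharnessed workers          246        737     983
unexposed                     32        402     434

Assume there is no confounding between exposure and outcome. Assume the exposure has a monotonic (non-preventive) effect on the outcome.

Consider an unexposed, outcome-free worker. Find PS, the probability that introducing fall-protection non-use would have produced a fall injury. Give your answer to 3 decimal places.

PS ≈ 0.191

p₁ = P(outcome | exposed) = 246/983 = 0.25025
p₀ = P(outcome | unexposed) = 32/434 = 0.073733
Under exogeneity and monotonicity, PS = (p₁ − p₀)/(1 − p₀).
PS = (0.25025 − 0.073733) / 0.92627 ≈ 0.1906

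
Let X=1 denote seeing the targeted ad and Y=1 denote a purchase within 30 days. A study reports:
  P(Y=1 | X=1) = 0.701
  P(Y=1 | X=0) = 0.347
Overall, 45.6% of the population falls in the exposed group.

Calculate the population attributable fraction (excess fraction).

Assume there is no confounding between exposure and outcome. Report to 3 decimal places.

PAF ≈ 0.317

Let p₁ = 0.701, p₀ = 0.347.
Overall risk P(Y=1) = π·p₁ + (1−π)·p₀ = 0.456×0.701 + 0.544×0.347 = 0.50842.
Under exogeneity, PAF = [P(Y=1) − p₀] / P(Y=1).
PAF = (0.50842 − 0.347) / 0.50842 ≈ 0.3175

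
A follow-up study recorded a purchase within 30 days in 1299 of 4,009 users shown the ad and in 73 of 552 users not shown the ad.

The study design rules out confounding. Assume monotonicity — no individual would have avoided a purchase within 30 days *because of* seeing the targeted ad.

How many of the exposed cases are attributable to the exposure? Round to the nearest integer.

about 769 cases

p₁ = P(outcome | exposed) = 1299/4009 = 0.32402
p₀ = P(outcome | unexposed) = 73/552 = 0.13225
PN = (p₁ − p₀)/p₁ = (0.32402 − 0.13225) / 0.32402 ≈ 0.59186.
Attributable cases ≈ PN × (exposed cases) = 0.59186 × 1299 ≈ 768.82.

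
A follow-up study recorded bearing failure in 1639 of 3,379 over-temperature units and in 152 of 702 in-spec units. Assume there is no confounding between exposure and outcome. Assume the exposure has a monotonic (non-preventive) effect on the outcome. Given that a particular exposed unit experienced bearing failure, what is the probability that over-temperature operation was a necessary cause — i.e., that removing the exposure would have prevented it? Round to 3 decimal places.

PN ≈ 0.554

p₁ = P(outcome | exposed) = 1639/3379 = 0.48505
p₀ = P(outcome | unexposed) = 152/702 = 0.21652
Under exogeneity and monotonicity, PN = (p₁ − p₀) / p₁.
PN = (0.48505 − 0.21652) / 0.48505 = 0.26853 / 0.48505 ≈ 0.5536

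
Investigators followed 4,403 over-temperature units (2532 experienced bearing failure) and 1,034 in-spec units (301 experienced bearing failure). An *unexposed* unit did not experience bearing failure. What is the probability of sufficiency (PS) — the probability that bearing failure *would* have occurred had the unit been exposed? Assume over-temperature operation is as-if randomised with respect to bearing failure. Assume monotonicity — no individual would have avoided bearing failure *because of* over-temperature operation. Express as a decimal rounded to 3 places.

p₁ = P(outcome | exposed) = 2532/4403 = 0.57506
p₀ = P(outcome | unexposed) = 301/1034 = 0.2911
Under exogeneity and monotonicity, PS = (p₁ − p₀) / (1 − p₀).
PS = (0.57506 − 0.2911) / (1 − 0.2911) = 0.28396 / 0.7089 ≈ 0.4006

PS ≈ 0.401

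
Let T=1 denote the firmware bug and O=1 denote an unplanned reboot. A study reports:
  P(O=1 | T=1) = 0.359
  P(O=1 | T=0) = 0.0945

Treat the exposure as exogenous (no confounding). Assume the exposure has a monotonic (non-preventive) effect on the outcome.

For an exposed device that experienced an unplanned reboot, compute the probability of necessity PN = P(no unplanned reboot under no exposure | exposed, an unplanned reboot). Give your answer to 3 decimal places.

Let p₁ = 0.359, p₀ = 0.0945.
Under exogeneity and monotonicity, PN = (p₁ − p₀) / p₁.
PN = (0.359 − 0.0945) / 0.359 = 0.2645 / 0.359 ≈ 0.7368

PN ≈ 0.737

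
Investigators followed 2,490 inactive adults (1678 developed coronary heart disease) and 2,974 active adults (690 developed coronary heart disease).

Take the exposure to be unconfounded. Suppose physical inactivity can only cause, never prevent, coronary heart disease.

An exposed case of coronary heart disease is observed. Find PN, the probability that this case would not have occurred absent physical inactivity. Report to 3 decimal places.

p₁ = P(outcome | exposed) = 1678/2490 = 0.6739
p₀ = P(outcome | unexposed) = 690/2974 = 0.23201
Under exogeneity and monotonicity, PN = (p₁ − p₀) / p₁.
PN = (0.6739 − 0.23201) / 0.6739 = 0.44188 / 0.6739 ≈ 0.6557

PN ≈ 0.656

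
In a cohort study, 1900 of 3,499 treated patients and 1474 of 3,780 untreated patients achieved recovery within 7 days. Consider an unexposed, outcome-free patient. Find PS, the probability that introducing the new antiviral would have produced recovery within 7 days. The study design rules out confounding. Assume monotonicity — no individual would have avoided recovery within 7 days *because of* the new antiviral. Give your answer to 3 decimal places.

p₁ = P(outcome | exposed) = 1900/3499 = 0.54301
p₀ = P(outcome | unexposed) = 1474/3780 = 0.38995
Under exogeneity and monotonicity, PS = (p₁ − p₀) / (1 − p₀).
PS = (0.54301 − 0.38995) / (1 − 0.38995) = 0.15307 / 0.61005 ≈ 0.2509

PS ≈ 0.251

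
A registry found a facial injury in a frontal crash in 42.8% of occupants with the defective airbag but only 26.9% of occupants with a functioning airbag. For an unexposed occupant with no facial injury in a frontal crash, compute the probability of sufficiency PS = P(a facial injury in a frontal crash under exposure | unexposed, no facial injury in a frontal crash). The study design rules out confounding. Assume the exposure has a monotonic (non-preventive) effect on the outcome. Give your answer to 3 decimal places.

PS ≈ 0.218

p₁ = 0.428, p₀ = 0.269.
Under exogeneity and monotonicity, PS = (p₁ − p₀) / (1 − p₀).
PS = (0.428 − 0.269) / (1 − 0.269) = 0.159 / 0.731 ≈ 0.2175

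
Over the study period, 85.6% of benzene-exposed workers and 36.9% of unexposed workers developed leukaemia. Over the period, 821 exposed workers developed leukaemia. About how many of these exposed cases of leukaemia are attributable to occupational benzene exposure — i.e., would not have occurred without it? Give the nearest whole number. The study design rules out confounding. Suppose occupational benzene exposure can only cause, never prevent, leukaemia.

p₁ = 0.856, p₀ = 0.369.
PN = (p₁ − p₀)/p₁ = (0.856 − 0.369) / 0.856 ≈ 0.56893.
Attributable cases ≈ PN × (exposed cases) = 0.56893 × 821 ≈ 467.09.

about 467 cases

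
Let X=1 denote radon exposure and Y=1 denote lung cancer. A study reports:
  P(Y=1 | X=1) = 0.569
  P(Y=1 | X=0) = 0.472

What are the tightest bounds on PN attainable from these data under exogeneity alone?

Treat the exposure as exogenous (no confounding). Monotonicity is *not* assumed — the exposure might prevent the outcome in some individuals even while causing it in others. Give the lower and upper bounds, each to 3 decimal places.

0.170 ≤ PN ≤ 0.928

Let p₁ = 0.569, p₀ = 0.472.
Under exogeneity alone the bounds on PN are max{0,(p₁−p₀)/p₁} ≤ PN ≤ min{1,(1−p₀)/p₁}.
  lower = (p₁ − p₀)/p₁ = 0.097 / 0.569 ≈ 0.1705
  upper = min{1, (1 − p₀)/p₁} = 0.528 / 0.569 ≈ 0.9279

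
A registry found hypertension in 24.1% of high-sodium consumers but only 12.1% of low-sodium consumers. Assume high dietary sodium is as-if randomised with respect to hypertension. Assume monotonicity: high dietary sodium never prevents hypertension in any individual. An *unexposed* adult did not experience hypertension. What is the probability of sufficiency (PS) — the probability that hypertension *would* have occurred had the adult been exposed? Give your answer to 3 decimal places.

PS ≈ 0.137

p₁ = 0.241, p₀ = 0.121.
Under exogeneity and monotonicity, PS = (p₁ − p₀) / (1 − p₀).
PS = (0.241 − 0.121) / (1 − 0.121) = 0.12 / 0.879 ≈ 0.1365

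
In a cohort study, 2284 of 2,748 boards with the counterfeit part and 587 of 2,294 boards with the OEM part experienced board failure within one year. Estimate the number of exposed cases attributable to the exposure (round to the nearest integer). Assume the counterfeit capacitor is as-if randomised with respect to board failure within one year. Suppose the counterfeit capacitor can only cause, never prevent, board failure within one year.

p₁ = P(outcome | exposed) = 2284/2748 = 0.83115
p₀ = P(outcome | unexposed) = 587/2294 = 0.25588
PN = (p₁ − p₀)/p₁ = (0.83115 − 0.25588) / 0.83115 ≈ 0.69213.
Attributable cases ≈ PN × (exposed cases) = 0.69213 × 2284 ≈ 1580.83.

about 1581 cases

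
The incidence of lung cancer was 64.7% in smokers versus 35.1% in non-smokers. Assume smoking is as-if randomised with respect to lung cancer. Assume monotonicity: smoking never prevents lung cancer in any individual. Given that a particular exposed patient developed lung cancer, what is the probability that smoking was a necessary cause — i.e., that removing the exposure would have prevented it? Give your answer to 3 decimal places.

p₁ = 0.647, p₀ = 0.351.
Under exogeneity and monotonicity, PN = (p₁ − p₀) / p₁.
PN = (0.647 − 0.351) / 0.647 = 0.296 / 0.647 ≈ 0.4575

PN ≈ 0.457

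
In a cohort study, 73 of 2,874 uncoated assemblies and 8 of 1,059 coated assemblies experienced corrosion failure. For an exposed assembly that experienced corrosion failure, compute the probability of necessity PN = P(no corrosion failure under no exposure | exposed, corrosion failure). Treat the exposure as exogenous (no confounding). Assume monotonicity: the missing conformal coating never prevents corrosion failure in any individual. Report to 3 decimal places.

PN ≈ 0.703

p₁ = P(outcome | exposed) = 73/2874 = 0.0254
p₀ = P(outcome | unexposed) = 8/1059 = 0.0075543
Under exogeneity and monotonicity, PN = (p₁ − p₀) / p₁.
PN = (0.0254 − 0.0075543) / 0.0254 = 0.017846 / 0.0254 ≈ 0.7026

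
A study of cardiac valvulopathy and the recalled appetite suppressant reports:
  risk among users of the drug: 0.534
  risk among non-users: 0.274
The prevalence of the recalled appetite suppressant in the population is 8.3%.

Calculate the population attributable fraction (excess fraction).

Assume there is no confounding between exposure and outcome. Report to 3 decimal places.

PAF ≈ 0.073

Let p₁ = 0.534, p₀ = 0.274.
Overall risk P(Y=1) = π·p₁ + (1−π)·p₀ = 0.083×0.534 + 0.917×0.274 = 0.29558.
Under exogeneity, PAF = [P(Y=1) − p₀] / P(Y=1).
PAF = (0.29558 − 0.274) / 0.29558 ≈ 0.0730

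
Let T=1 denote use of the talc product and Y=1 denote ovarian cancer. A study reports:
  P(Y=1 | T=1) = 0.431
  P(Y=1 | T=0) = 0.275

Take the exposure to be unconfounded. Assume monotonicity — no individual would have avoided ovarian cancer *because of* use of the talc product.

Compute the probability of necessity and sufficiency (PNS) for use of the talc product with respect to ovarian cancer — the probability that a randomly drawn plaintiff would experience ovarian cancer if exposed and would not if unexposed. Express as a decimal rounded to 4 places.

PNS ≈ 0.1560

Let p₁ = 0.431, p₀ = 0.275.
Under exogeneity and monotonicity, PNS = p₁ − p₀.
PNS = 0.431 − 0.275 = 0.156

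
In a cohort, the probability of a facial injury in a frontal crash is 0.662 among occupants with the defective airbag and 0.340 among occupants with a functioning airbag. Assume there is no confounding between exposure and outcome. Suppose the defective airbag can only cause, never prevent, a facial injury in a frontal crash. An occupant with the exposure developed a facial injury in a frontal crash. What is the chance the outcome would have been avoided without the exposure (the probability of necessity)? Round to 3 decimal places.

Let p₁ = 0.662, p₀ = 0.34.
Under exogeneity and monotonicity, PN = (p₁ − p₀) / p₁.
PN = (0.662 − 0.34) / 0.662 = 0.322 / 0.662 ≈ 0.4864

PN ≈ 0.486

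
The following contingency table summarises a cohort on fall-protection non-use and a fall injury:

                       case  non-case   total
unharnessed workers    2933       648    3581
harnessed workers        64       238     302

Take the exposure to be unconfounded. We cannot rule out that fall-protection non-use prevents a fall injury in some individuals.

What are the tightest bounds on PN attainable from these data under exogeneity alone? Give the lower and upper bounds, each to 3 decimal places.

p₁ = P(outcome | exposed) = 2933/3581 = 0.81904
p₀ = P(outcome | unexposed) = 64/302 = 0.21192
Under exogeneity alone the bounds on PN are max{0,(p₁−p₀)/p₁} ≤ PN ≤ min{1,(1−p₀)/p₁}.
  lower = (p₁ − p₀)/p₁ = 0.60712 / 0.81904 ≈ 0.7413
  upper = min{1, (1 − p₀)/p₁} = 0.78808 / 0.81904 ≈ 0.9622

0.741 ≤ PN ≤ 0.962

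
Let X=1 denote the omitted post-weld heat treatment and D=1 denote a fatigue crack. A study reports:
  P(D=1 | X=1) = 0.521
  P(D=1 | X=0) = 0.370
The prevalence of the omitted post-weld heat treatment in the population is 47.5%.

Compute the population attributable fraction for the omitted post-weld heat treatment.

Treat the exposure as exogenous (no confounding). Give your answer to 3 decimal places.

PAF ≈ 0.162

Let p₁ = 0.521, p₀ = 0.37.
Overall risk P(Y=1) = π·p₁ + (1−π)·p₀ = 0.475×0.521 + 0.525×0.37 = 0.44173.
Under exogeneity, PAF = [P(Y=1) − p₀] / P(Y=1).
PAF = (0.44173 − 0.37) / 0.44173 ≈ 0.1624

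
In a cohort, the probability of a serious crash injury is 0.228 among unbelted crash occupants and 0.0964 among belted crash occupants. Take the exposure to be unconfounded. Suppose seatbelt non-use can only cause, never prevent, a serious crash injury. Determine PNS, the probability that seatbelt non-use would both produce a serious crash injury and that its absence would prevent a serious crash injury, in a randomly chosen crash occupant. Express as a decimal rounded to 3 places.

Let p₁ = 0.228, p₀ = 0.0964.
Under exogeneity and monotonicity, PNS = p₁ − p₀.
PNS = 0.228 − 0.0964 = 0.1316

PNS ≈ 0.132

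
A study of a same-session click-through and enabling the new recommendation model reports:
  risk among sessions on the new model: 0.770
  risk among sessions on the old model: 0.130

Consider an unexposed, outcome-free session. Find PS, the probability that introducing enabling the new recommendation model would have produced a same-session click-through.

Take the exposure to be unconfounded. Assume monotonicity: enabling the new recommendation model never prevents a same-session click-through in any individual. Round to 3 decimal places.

Let p₁ = 0.77, p₀ = 0.13.
Under exogeneity and monotonicity, PS = (p₁ − p₀) / (1 − p₀).
PS = (0.77 − 0.13) / (1 − 0.13) = 0.64 / 0.87 ≈ 0.7356

PS ≈ 0.736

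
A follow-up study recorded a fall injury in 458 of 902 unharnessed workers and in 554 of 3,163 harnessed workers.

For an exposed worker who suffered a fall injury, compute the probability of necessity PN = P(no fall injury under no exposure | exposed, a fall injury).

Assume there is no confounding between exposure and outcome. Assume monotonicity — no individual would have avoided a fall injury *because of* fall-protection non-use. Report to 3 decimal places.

PN ≈ 0.655

p₁ = P(outcome | exposed) = 458/902 = 0.50776
p₀ = P(outcome | unexposed) = 554/3163 = 0.17515
Under exogeneity and monotonicity, PN = (p₁ − p₀) / p₁.
PN = (0.50776 − 0.17515) / 0.50776 = 0.33261 / 0.50776 ≈ 0.6551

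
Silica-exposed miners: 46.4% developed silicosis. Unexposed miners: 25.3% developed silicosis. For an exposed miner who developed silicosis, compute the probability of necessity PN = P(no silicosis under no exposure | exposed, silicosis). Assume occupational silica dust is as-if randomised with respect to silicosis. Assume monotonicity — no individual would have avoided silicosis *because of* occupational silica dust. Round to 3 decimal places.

p₁ = 0.464, p₀ = 0.253.
Under exogeneity and monotonicity, PN = (p₁ − p₀) / p₁.
PN = (0.464 − 0.253) / 0.464 = 0.211 / 0.464 ≈ 0.4547

PN ≈ 0.455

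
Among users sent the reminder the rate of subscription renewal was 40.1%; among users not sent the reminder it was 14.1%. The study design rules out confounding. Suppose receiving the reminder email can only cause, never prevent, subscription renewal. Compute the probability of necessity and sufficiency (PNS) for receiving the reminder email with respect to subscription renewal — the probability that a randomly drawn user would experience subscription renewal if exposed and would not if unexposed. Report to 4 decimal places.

p₁ = 0.401, p₀ = 0.141.
Under exogeneity and monotonicity, PNS = p₁ − p₀.
PNS = 0.401 − 0.141 = 0.26

PNS ≈ 0.2600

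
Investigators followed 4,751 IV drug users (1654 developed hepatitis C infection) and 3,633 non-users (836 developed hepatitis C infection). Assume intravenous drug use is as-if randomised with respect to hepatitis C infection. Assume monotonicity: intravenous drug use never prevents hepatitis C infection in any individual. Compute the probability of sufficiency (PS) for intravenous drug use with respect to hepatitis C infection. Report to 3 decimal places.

PS ≈ 0.153

p₁ = P(outcome | exposed) = 1654/4751 = 0.34814
p₀ = P(outcome | unexposed) = 836/3633 = 0.23011
Under exogeneity and monotonicity, PS = (p₁ − p₀) / (1 − p₀).
PS = (0.34814 − 0.23011) / (1 − 0.23011) = 0.11802 / 0.76989 ≈ 0.1533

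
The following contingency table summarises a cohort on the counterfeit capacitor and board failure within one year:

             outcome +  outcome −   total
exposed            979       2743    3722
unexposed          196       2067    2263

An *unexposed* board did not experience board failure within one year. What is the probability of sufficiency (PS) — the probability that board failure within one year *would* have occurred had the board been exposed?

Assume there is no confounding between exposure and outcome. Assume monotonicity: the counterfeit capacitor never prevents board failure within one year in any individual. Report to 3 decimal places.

PS ≈ 0.193

p₁ = P(outcome | exposed) = 979/3722 = 0.26303
p₀ = P(outcome | unexposed) = 196/2263 = 0.086611
Under exogeneity and monotonicity, PS = (p₁ − p₀) / (1 − p₀).
PS = (0.26303 − 0.086611) / (1 − 0.086611) = 0.17642 / 0.91339 ≈ 0.1931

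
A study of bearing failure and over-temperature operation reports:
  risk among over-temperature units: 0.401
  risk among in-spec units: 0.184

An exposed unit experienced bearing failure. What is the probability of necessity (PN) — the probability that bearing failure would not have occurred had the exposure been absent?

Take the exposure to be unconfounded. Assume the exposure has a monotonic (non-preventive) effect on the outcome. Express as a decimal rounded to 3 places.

Let p₁ = 0.401, p₀ = 0.184.
Under exogeneity and monotonicity, PN = (p₁ − p₀) / p₁.
PN = (0.401 − 0.184) / 0.401 = 0.217 / 0.401 ≈ 0.5411

PN ≈ 0.541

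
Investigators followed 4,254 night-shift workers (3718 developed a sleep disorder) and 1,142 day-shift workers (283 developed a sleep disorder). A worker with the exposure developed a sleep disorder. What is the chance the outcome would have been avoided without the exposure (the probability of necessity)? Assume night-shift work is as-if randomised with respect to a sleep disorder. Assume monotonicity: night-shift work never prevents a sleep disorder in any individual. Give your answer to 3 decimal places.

PN ≈ 0.716

p₁ = P(outcome | exposed) = 3718/4254 = 0.874
p₀ = P(outcome | unexposed) = 283/1142 = 0.24781
Under exogeneity and monotonicity, PN = (p₁ − p₀) / p₁.
PN = (0.874 − 0.24781) / 0.874 = 0.62619 / 0.874 ≈ 0.7165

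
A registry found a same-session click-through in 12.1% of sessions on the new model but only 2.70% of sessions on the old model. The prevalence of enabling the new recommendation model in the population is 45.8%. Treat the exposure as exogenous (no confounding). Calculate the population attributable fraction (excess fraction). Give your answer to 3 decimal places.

p₁ = 0.121, p₀ = 0.027.
Overall risk P(Y=1) = π·p₁ + (1−π)·p₀ = 0.458×0.121 + 0.542×0.027 = 0.070052.
Under exogeneity, PAF = [P(Y=1) − p₀] / P(Y=1).
PAF = (0.070052 − 0.027) / 0.070052 ≈ 0.6146

PAF ≈ 0.615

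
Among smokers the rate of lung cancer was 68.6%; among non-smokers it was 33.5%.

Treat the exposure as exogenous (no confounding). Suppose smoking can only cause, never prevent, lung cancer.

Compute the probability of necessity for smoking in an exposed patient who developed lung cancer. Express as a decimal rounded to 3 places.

p₁ = 0.686, p₀ = 0.335.
Under exogeneity and monotonicity, PN = (p₁ − p₀) / p₁.
PN = (0.686 − 0.335) / 0.686 = 0.351 / 0.686 ≈ 0.5117

PN ≈ 0.512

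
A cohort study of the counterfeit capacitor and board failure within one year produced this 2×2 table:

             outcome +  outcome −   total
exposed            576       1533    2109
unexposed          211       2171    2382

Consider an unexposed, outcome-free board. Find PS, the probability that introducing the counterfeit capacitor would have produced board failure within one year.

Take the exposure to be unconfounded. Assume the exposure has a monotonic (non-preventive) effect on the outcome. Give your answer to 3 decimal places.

p₁ = P(outcome | exposed) = 576/2109 = 0.27312
p₀ = P(outcome | unexposed) = 211/2382 = 0.088581
Under exogeneity and monotonicity, PS = (p₁ − p₀) / (1 − p₀).
PS = (0.27312 − 0.088581) / (1 − 0.088581) = 0.18453 / 0.91142 ≈ 0.2025

PS ≈ 0.202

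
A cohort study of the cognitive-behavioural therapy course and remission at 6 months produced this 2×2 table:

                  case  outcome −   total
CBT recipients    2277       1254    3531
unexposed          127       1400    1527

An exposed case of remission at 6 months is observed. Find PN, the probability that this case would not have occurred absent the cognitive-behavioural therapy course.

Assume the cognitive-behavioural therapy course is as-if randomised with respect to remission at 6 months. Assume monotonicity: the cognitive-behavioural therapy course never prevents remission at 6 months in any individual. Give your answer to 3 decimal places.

p₁ = P(outcome | exposed) = 2277/3531 = 0.64486
p₀ = P(outcome | unexposed) = 127/1527 = 0.08317
Under exogeneity and monotonicity, PN = (p₁ − p₀) / p₁.
PN = (0.64486 − 0.08317) / 0.64486 = 0.56169 / 0.64486 ≈ 0.8710

PN ≈ 0.871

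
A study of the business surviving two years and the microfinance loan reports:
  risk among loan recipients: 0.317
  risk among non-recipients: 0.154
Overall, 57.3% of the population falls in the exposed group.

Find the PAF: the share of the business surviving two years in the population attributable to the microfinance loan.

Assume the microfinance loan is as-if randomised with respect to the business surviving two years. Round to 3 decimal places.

PAF ≈ 0.378

Let p₁ = 0.317, p₀ = 0.154.
Overall risk P(Y=1) = π·p₁ + (1−π)·p₀ = 0.573×0.317 + 0.427×0.154 = 0.2474.
Under exogeneity, PAF = [P(Y=1) − p₀] / P(Y=1).
PAF = (0.2474 − 0.154) / 0.2474 ≈ 0.3775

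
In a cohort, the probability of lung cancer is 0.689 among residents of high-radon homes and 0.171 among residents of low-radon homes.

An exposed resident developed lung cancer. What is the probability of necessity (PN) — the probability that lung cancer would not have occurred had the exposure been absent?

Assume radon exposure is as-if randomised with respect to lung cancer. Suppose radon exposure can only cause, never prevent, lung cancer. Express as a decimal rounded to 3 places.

Let p₁ = 0.689, p₀ = 0.171.
Under exogeneity and monotonicity, PN = (p₁ − p₀) / p₁.
PN = (0.689 − 0.171) / 0.689 = 0.518 / 0.689 ≈ 0.7518

PN ≈ 0.752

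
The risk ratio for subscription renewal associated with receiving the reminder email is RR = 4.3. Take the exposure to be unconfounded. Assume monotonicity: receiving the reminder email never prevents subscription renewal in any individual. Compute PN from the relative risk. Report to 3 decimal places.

PN ≈ 0.767

Under exogeneity and monotonicity, PN = (RR − 1) / RR = 1 − 1/RR.
PN = (4.3 − 1) / 4.3 = 3.3 / 4.3 ≈ 0.7674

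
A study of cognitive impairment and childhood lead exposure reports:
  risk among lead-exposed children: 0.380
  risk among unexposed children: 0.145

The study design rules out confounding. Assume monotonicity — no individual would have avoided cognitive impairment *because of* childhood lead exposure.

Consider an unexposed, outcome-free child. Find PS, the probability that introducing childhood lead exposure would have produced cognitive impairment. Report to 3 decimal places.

Let p₁ = 0.38, p₀ = 0.145.
Under exogeneity and monotonicity, PS = (p₁ − p₀) / (1 − p₀).
PS = (0.38 − 0.145) / (1 − 0.145) = 0.235 / 0.855 ≈ 0.2749

PS ≈ 0.275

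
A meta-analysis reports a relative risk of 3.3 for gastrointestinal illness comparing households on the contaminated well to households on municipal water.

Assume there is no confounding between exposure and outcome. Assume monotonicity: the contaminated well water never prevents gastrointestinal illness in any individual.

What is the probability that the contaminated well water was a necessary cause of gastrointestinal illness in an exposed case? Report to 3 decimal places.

PN ≈ 0.697

Under exogeneity and monotonicity, PN = (RR − 1) / RR = 1 − 1/RR.
PN = (3.3 − 1) / 3.3 = 2.3 / 3.3 ≈ 0.6970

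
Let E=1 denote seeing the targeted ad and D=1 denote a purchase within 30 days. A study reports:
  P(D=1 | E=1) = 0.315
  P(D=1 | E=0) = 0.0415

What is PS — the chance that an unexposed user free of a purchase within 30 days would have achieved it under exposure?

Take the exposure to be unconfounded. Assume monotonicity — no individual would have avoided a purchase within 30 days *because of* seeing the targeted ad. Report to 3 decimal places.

PS ≈ 0.285

Let p₁ = 0.315, p₀ = 0.0415.
Under exogeneity and monotonicity, PS = (p₁ − p₀) / (1 − p₀).
PS = (0.315 − 0.0415) / (1 − 0.0415) = 0.2735 / 0.9585 ≈ 0.2853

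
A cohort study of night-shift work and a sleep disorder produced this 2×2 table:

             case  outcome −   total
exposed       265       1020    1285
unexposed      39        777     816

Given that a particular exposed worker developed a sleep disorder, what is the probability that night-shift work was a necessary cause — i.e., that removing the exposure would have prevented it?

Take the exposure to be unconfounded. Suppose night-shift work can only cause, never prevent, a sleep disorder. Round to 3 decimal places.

p₁ = P(outcome | exposed) = 265/1285 = 0.20623
p₀ = P(outcome | unexposed) = 39/816 = 0.047794
Under exogeneity and monotonicity, PN = (p₁ − p₀)/p₁.
PN = (0.20623 − 0.047794) / 0.20623 ≈ 0.7682

PN ≈ 0.768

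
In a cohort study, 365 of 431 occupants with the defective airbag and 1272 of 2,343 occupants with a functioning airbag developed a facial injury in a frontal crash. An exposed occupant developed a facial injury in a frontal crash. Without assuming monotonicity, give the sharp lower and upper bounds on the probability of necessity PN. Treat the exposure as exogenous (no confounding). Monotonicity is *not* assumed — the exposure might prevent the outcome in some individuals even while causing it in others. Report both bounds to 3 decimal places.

p₁ = P(outcome | exposed) = 365/431 = 0.84687
p₀ = P(outcome | unexposed) = 1272/2343 = 0.54289
Under exogeneity alone the bounds on PN are max{0,(p₁−p₀)/p₁} ≤ PN ≤ min{1,(1−p₀)/p₁}.
  lower = (p₁ − p₀)/p₁ = 0.30397 / 0.84687 ≈ 0.3589
  upper = min{1, (1 − p₀)/p₁} = 0.45711 / 0.84687 ≈ 0.5398

0.359 ≤ PN ≤ 0.540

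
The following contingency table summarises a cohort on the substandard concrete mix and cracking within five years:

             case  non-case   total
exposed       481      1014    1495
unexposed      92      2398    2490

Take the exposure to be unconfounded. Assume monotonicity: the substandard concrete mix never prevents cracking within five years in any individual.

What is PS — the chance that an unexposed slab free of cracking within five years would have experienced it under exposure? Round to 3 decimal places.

PS ≈ 0.296

p₁ = P(outcome | exposed) = 481/1495 = 0.32174
p₀ = P(outcome | unexposed) = 92/2490 = 0.036948
Under exogeneity and monotonicity, PS = (p₁ − p₀) / (1 − p₀).
PS = (0.32174 − 0.036948) / (1 − 0.036948) = 0.28479 / 0.96305 ≈ 0.2957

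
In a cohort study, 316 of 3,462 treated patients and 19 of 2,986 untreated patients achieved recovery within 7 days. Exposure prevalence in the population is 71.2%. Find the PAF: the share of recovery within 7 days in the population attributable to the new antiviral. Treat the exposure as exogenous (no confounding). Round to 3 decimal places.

PAF ≈ 0.905

p₁ = P(outcome | exposed) = 316/3462 = 0.091277
p₀ = P(outcome | unexposed) = 19/2986 = 0.006363
Overall risk P(Y=1) = π·p₁ + (1−π)·p₀ = 0.712×0.091277 + 0.288×0.006363 = 0.066822.
Under exogeneity, PAF = [P(Y=1) − p₀] / P(Y=1).
PAF = (0.066822 − 0.006363) / 0.066822 ≈ 0.9048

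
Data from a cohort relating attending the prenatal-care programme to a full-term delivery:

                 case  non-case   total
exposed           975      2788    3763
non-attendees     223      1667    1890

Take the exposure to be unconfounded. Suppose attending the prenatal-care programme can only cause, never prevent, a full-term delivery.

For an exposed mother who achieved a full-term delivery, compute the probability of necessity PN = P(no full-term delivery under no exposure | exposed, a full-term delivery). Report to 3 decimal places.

PN ≈ 0.545

p₁ = P(outcome | exposed) = 975/3763 = 0.2591
p₀ = P(outcome | unexposed) = 223/1890 = 0.11799
Under exogeneity and monotonicity, PN = (p₁ − p₀) / p₁.
PN = (0.2591 − 0.11799) / 0.2591 = 0.14111 / 0.2591 ≈ 0.5446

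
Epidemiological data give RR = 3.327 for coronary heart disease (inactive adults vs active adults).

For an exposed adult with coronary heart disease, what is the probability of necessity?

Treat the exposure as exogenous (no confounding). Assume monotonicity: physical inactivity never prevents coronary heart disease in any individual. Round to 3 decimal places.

PN ≈ 0.699

Under exogeneity and monotonicity, PN = (RR − 1) / RR = 1 − 1/RR.
PN = (3.327 − 1) / 3.327 = 2.327 / 3.327 ≈ 0.6994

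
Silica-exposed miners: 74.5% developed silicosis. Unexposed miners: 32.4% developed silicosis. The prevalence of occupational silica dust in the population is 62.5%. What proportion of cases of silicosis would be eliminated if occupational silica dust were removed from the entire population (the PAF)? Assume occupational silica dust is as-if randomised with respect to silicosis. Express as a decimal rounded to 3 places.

p₁ = 0.745, p₀ = 0.324.
Overall risk P(Y=1) = π·p₁ + (1−π)·p₀ = 0.625×0.745 + 0.375×0.324 = 0.58713.
Under exogeneity, PAF = [P(Y=1) − p₀] / P(Y=1).
PAF = (0.58713 − 0.324) / 0.58713 ≈ 0.4482

PAF ≈ 0.448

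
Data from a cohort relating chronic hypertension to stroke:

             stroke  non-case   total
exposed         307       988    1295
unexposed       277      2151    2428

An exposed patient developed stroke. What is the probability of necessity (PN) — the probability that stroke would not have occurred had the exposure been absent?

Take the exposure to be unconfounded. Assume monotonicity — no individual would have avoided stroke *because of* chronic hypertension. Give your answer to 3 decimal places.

PN ≈ 0.519

p₁ = P(outcome | exposed) = 307/1295 = 0.23707
p₀ = P(outcome | unexposed) = 277/2428 = 0.11409
Under exogeneity and monotonicity, PN = (p₁ − p₀) / p₁.
PN = (0.23707 − 0.11409) / 0.23707 = 0.12298 / 0.23707 ≈ 0.5188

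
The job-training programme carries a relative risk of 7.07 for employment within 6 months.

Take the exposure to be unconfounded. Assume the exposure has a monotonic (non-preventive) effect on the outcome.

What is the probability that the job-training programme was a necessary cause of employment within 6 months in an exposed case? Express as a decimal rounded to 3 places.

Under exogeneity and monotonicity, PN = (RR − 1) / RR = 1 − 1/RR.
PN = (7.07 − 1) / 7.07 = 6.07 / 7.07 ≈ 0.8586

PN ≈ 0.859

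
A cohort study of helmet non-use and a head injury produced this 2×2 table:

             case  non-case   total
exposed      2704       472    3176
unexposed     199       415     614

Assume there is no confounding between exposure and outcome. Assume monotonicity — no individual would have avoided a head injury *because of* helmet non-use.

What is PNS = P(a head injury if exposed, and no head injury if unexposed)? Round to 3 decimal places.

p₁ = P(outcome | exposed) = 2704/3176 = 0.85139
p₀ = P(outcome | unexposed) = 199/614 = 0.3241
Under exogeneity and monotonicity, PNS = p₁ − p₀.
PNS = 0.85139 − 0.3241 = 0.52728

PNS ≈ 0.527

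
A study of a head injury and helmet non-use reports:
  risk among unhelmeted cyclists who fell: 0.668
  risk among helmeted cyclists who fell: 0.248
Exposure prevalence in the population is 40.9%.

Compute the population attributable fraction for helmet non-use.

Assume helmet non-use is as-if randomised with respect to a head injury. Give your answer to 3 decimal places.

Let p₁ = 0.668, p₀ = 0.248.
Overall risk P(Y=1) = π·p₁ + (1−π)·p₀ = 0.409×0.668 + 0.591×0.248 = 0.41978.
Under exogeneity, PAF = [P(Y=1) − p₀] / P(Y=1).
PAF = (0.41978 − 0.248) / 0.41978 ≈ 0.4092

PAF ≈ 0.409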